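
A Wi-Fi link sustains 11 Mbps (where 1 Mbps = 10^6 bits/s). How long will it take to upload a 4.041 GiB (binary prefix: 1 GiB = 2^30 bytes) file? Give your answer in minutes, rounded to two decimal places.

52.59 minutes

4.041 GiB = 4,338,990,710.784 bytes = 34,711,925,686.272 bits
11 Mbps = 11,000,000 bits/s
time = 34,711,925,686.272 / 11,000,000 = 3,155.630 s
3,155.630 s / 60 = 52.59 minutes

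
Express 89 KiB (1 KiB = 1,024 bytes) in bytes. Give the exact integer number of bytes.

89 × 1,024 = 91,136 bytes

91,136 bytes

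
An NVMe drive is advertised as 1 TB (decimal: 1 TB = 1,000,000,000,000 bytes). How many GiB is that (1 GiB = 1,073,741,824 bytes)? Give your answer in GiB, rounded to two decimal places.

931.32 GiB

1 TB = 1 × 10^12 bytes = 1,000,000,000,000 bytes
1 GiB = 2^30 bytes = 1,073,741,824 bytes
1,000,000,000,000 / 1,073,741,824 = 931.32 GiB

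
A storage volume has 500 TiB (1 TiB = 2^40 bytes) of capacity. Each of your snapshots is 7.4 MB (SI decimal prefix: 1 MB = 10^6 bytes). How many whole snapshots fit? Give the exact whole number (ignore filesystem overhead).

74,291,326

Capacity: 500 TiB = 549,755,813,888,000 bytes
Per item: 7.4 MB = 7,400,000 bytes
⌊549,755,813,888,000 / 7,400,000⌋ = 74,291,326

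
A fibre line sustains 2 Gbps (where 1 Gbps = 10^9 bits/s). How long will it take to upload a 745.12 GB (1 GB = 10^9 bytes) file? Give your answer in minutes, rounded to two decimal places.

745.12 GB = 745,120,000,000 bytes = 5,960,960,000,000 bits
2 Gbps = 2,000,000,000 bits/s
time = 5,960,960,000,000 / 2,000,000,000 = 2,980.480 s
2,980.480 s / 60 = 49.67 minutes

49.67 minutes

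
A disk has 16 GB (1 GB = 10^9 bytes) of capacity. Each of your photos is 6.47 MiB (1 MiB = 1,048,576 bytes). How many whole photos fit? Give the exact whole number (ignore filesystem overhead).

Capacity: 16 GB = 16,000,000,000 bytes
Per item: 6.47 MiB = 6,784,286.72 bytes
⌊16,000,000,000 / 6,784,286.72⌋ = 2,358

2,358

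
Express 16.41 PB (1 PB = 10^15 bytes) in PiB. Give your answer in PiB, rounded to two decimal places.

16.41 PB = 16.41 × 10^15 bytes = 16,410,000,000,000,000 bytes
1 PiB = 1,125,899,906,842,624 bytes
16,410,000,000,000,000 / 1,125,899,906,842,624 = 14.58 PiB

14.58 PiB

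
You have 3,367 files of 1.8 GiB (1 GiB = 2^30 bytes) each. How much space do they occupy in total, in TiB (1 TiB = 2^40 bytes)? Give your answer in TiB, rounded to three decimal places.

Total = 3,367 × 1.8 GiB = 6060.6 GiB
= 6060.6 × 1,073,741,824 bytes = 6,507,519,698,534.4 bytes
1 TiB = 1,099,511,627,776 bytes
6,507,519,698,534.4 / 1,099,511,627,776 = 5.919 TiB

5.919 TiB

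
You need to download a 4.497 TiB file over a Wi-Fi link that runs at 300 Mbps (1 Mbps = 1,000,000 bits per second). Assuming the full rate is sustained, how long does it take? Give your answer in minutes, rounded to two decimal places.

2,197.56 minutes

4.497 TiB = 4,944,503,790,108.672 bytes = 39,556,030,320,869.376 bits
300 Mbps = 300,000,000 bits/s
time = 39,556,030,320,869.376 / 300,000,000 = 131,853.434 s
131,853.434 s / 60 = 2,197.56 minutes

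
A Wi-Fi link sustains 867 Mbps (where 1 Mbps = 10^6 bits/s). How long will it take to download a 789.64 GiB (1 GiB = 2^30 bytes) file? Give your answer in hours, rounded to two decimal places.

2.17 hours

789.64 GiB = 847,869,493,903.36 bytes = 6,782,955,951,226.88 bits
867 Mbps = 867,000,000 bits/s
time = 6,782,955,951,226.88 / 867,000,000 = 7,823.4786 s
7,823.4786 s / 3600 = 2.17 hours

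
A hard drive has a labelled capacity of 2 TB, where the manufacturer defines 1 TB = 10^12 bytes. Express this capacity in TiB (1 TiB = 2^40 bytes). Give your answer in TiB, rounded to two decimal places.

2 TB = 2 × 10^12 bytes = 2,000,000,000,000 bytes
1 TiB = 2^40 bytes = 1,099,511,627,776 bytes
2,000,000,000,000 / 1,099,511,627,776 = 1.82 TiB

1.82 TiB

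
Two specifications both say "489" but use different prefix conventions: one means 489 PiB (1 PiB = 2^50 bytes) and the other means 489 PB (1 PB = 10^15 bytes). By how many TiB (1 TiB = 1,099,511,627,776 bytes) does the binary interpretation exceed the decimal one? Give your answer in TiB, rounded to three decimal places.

489 PiB = 489 × 1,125,899,906,842,624 = 550,565,054,446,043,136 bytes
489 PB = 489 × 1,000,000,000,000,000 = 489,000,000,000,000,000 bytes
difference = 61,565,054,446,043,136 bytes
61,565,054,446,043,136 / 1,099,511,627,776 = 55,993.091 TiB

55,993.091 TiB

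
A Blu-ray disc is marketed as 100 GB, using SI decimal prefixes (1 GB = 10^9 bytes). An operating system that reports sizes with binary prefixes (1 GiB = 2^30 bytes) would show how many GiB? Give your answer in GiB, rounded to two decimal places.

100 GB × 1,000,000,000 bytes/GB = 100,000,000,000 bytes
1 GiB = 2^30 bytes = 1,073,741,824 bytes
100,000,000,000 / 1,073,741,824 = 93.13 GiB

93.13 GiB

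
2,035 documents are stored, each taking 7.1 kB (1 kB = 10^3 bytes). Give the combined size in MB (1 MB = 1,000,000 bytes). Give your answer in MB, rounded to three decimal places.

14.449 MB

Total = 2,035 × 7.1 kB = 14448.5 kB
= 14448.5 × 1,000 bytes = 14,448,500 bytes
1 MB = 1,000,000 bytes
14,448,500 / 1,000,000 = 14.449 MB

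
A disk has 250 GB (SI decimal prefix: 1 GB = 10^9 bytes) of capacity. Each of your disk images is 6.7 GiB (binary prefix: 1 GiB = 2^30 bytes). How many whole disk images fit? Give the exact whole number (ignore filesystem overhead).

Capacity: 250 GB = 250,000,000,000 bytes
Per item: 6.7 GiB = 7,194,070,220.8 bytes
⌊250,000,000,000 / 7,194,070,220.8⌋ = 34

34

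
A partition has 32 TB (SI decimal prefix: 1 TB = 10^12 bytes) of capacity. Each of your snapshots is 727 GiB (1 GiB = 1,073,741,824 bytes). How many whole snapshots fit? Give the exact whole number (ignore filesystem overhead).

Capacity: 32 TB = 32,000,000,000,000 bytes
Per item: 727 GiB = 780,610,306,048 bytes
⌊32,000,000,000,000 / 780,610,306,048⌋ = 40

40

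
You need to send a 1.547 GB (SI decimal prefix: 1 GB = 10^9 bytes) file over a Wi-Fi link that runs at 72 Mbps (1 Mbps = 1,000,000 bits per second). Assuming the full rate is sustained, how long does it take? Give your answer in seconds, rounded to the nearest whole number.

1.547 GB = 1,547,000,000 bytes = 12,376,000,000 bits
72 Mbps = 72,000,000 bits/s
time = 12,376,000,000 / 72,000,000 = 172 s

172 seconds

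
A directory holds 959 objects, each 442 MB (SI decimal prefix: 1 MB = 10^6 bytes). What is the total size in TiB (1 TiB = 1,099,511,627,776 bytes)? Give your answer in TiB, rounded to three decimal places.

Total = 959 × 442 MB = 423,878 MB
= 423,878 × 1,000,000 bytes = 423,878,000,000 bytes
1 TiB = 1,099,511,627,776 bytes
423,878,000,000 / 1,099,511,627,776 = 0.386 TiB

0.386 TiB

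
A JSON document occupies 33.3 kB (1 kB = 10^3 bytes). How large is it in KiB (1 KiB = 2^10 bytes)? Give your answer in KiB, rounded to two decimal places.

33.3 kB = 33.3 × 10^3 bytes = 33,300 bytes
1 KiB = 1,024 bytes
33,300 / 1,024 = 32.52 KiB

32.52 KiB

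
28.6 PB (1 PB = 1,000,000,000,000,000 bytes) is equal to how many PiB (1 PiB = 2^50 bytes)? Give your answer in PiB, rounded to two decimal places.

25.40 PiB

28.6 PB × 1,000,000,000,000,000 bytes/PB = 28,600,000,000,000,000 bytes
1 PiB = 1,125,899,906,842,624 bytes
28,600,000,000,000,000 / 1,125,899,906,842,624 = 25.40 PiB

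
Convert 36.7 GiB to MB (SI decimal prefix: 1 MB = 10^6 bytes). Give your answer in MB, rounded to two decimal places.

36.7 GiB × 1,073,741,824 bytes/GiB = 39,406,324,940.8 bytes
1 MB = 10^6 bytes = 1,000,000 bytes
39,406,324,940.8 / 1,000,000 = 39,406.32 MB

39,406.32 MB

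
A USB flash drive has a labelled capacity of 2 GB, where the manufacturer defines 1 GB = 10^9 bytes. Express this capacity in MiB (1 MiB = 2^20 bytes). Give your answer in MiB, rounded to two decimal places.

1,907.35 MiB

2 GB × 1,000,000,000 bytes/GB = 2,000,000,000 bytes
1 MiB = 2^20 bytes = 1,048,576 bytes
2,000,000,000 / 1,048,576 = 1,907.35 MiB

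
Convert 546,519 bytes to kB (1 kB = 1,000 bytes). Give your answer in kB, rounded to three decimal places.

546,519 bytes given.
1 kB = 10^3 bytes = 1,000 bytes
546,519 / 1,000 = 546.519 kB

546.519 kB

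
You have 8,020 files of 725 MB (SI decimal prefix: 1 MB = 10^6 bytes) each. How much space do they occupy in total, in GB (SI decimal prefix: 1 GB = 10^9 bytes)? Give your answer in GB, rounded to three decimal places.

5,814.500 GB

Total = 8,020 × 725 MB = 5,814,500 MB
= 5,814,500 × 1,000,000 bytes = 5,814,500,000,000 bytes
1 GB = 1,000,000,000 bytes
5,814,500,000,000 / 1,000,000,000 = 5,814.500 GB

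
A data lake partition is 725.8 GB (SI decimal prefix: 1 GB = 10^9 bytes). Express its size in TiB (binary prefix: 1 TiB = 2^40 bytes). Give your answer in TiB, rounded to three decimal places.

0.660 TiB

725.8 GB × 1,000,000,000 bytes/GB = 725,800,000,000 bytes
1 TiB = 2^40 bytes = 1,099,511,627,776 bytes
725,800,000,000 / 1,099,511,627,776 = 0.660 TiB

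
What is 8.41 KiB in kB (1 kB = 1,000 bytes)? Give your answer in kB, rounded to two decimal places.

8.61 kB

8.41 KiB × 1,024 bytes/KiB = 8,611.84 bytes
1 kB = 1,000 bytes
8,611.84 / 1,000 = 8.61 kB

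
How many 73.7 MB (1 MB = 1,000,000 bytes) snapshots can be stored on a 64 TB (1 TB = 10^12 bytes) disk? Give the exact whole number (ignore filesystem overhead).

868,385

Capacity: 64 TB = 64,000,000,000,000 bytes
Per item: 73.7 MB = 73,700,000 bytes
⌊64,000,000,000,000 / 73,700,000⌋ = 868,385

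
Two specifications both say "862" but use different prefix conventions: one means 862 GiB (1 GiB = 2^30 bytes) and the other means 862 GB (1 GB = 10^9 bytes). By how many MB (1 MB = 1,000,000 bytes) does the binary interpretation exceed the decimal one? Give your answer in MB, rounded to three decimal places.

63,565.452 MB

862 GiB = 862 × 1,073,741,824 = 925,565,452,288 bytes
862 GB = 862 × 1,000,000,000 = 862,000,000,000 bytes
difference = 63,565,452,288 bytes
63,565,452,288 / 1,000,000 = 63,565.452 MB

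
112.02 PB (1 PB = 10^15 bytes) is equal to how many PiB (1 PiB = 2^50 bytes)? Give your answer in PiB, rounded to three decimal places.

112.02 PB × 1,000,000,000,000,000 bytes/PB = 112,020,000,000,000,000 bytes
1 PiB = 2^50 bytes = 1,125,899,906,842,624 bytes
112,020,000,000,000,000 / 1,125,899,906,842,624 = 99.494 PiB

99.494 PiB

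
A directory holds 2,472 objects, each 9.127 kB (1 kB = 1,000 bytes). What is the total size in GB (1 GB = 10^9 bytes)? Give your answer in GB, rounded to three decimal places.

0.023 GB

Total = 2,472 × 9.127 kB = 22561.944 kB
= 22561.944 × 1,000 bytes = 22,561,944 bytes
1 GB = 1,000,000,000 bytes
22,561,944 / 1,000,000,000 = 0.023 GB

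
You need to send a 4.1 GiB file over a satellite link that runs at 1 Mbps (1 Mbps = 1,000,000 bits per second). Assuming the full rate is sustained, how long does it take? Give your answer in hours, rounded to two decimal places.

4.1 GiB = 4,402,341,478.4 bytes = 35,218,731,827.2 bits
1 Mbps = 1,000,000 bits/s
time = 35,218,731,827.2 / 1,000,000 = 35,218.7318 s
35,218.7318 s / 3600 = 9.78 hours

9.78 hours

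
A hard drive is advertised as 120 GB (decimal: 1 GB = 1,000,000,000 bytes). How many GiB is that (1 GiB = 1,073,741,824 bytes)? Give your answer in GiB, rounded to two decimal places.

111.76 GiB

120 GB = 120 × 10^9 bytes = 120,000,000,000 bytes
1 GiB = 1,073,741,824 bytes
120,000,000,000 / 1,073,741,824 = 111.76 GiB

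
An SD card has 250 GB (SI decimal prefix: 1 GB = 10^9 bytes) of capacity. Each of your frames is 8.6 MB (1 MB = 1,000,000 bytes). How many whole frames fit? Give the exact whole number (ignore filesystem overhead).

29,069

Capacity: 250 GB = 250,000,000,000 bytes
Per item: 8.6 MB = 8,600,000 bytes
⌊250,000,000,000 / 8,600,000⌋ = 29,069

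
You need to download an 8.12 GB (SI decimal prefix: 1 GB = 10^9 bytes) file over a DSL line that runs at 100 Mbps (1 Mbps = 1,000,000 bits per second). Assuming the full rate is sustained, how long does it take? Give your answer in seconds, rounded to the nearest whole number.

8.12 GB = 8,120,000,000 bytes = 64,960,000,000 bits
100 Mbps = 100,000,000 bits/s
time = 64,960,000,000 / 100,000,000 = 650 s

650 seconds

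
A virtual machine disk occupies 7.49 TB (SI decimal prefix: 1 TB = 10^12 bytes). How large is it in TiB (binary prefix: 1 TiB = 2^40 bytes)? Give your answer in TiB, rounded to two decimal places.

6.81 TiB

7.49 TB × 1,000,000,000,000 bytes/TB = 7,490,000,000,000 bytes
1 TiB = 1,099,511,627,776 bytes
7,490,000,000,000 / 1,099,511,627,776 = 6.81 TiB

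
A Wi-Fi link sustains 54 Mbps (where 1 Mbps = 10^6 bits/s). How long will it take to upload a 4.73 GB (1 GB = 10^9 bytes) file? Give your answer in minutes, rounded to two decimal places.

4.73 GB = 4,730,000,000 bytes = 37,840,000,000 bits
54 Mbps = 54,000,000 bits/s
time = 37,840,000,000 / 54,000,000 = 700.741 s
700.741 s / 60 = 11.68 minutes

11.68 minutes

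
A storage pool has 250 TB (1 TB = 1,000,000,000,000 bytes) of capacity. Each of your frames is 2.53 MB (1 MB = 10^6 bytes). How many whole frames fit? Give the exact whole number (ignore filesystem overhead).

Capacity: 250 TB = 250,000,000,000,000 bytes
Per item: 2.53 MB = 2,530,000 bytes
⌊250,000,000,000,000 / 2,530,000⌋ = 98,814,229

98,814,229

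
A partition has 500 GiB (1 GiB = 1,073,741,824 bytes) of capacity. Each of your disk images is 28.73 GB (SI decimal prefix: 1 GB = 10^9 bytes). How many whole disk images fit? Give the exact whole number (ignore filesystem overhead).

Capacity: 500 GiB = 536,870,912,000 bytes
Per item: 28.73 GB = 28,730,000,000 bytes
⌊536,870,912,000 / 28,730,000,000⌋ = 18

18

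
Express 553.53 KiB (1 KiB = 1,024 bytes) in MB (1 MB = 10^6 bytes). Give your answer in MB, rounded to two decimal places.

0.57 MB

553.53 KiB × 1,024 bytes/KiB = 566,814.72 bytes
1 MB = 1,000,000 bytes
566,814.72 / 1,000,000 = 0.57 MB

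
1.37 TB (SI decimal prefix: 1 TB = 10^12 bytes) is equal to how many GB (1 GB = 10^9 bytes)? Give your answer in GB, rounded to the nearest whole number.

1.37 TB = 1.37 × 10^12 bytes = 1,370,000,000,000 bytes
1 GB = 10^9 bytes = 1,000,000,000 bytes
1,370,000,000,000 / 1,000,000,000 = 1,370 GB

1,370 GB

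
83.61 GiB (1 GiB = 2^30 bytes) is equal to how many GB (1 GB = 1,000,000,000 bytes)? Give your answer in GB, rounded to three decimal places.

89.776 GB

83.61 GiB = 83.61 × 2^30 bytes = 89,775,553,904.64 bytes
1 GB = 1,000,000,000 bytes
89,775,553,904.64 / 1,000,000,000 = 89.776 GB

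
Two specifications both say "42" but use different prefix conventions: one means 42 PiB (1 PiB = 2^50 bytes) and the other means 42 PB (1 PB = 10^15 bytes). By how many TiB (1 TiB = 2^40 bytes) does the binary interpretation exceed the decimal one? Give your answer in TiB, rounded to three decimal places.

4,809.223 TiB

42 PiB = 42 × 1,125,899,906,842,624 = 47,287,796,087,390,208 bytes
42 PB = 42 × 1,000,000,000,000,000 = 42,000,000,000,000,000 bytes
difference = 5,287,796,087,390,208 bytes
5,287,796,087,390,208 / 1,099,511,627,776 = 4,809.223 TiB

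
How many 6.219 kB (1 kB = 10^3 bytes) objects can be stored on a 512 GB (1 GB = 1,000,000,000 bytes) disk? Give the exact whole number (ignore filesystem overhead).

Capacity: 512 GB = 512,000,000,000 bytes
Per item: 6.219 kB = 6,219 bytes
⌊512,000,000,000 / 6,219⌋ = 82,328,348

82,328,348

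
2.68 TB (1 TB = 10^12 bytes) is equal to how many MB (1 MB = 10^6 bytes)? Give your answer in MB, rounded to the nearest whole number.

2,680,000 MB

2.68 TB = 2.68 × 10^12 bytes = 2,680,000,000,000 bytes
1 MB = 10^6 bytes = 1,000,000 bytes
2,680,000,000,000 / 1,000,000 = 2,680,000 MB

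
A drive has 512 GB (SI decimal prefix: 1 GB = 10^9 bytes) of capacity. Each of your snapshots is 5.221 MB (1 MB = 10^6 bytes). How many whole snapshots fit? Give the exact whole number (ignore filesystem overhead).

98,065

Capacity: 512 GB = 512,000,000,000 bytes
Per item: 5.221 MB = 5,221,000 bytes
⌊512,000,000,000 / 5,221,000⌋ = 98,065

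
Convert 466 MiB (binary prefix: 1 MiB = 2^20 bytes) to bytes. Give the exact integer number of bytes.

488,636,416 bytes

466 × 1,048,576 = 488,636,416 bytes  (1 MiB = 2^20 bytes)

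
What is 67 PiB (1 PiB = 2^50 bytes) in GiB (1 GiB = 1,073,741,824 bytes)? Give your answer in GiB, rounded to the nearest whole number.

70,254,592 GiB

67 PiB × 1,125,899,906,842,624 bytes/PiB = 75,435,293,758,455,808 bytes
1 GiB = 1,073,741,824 bytes
75,435,293,758,455,808 / 1,073,741,824 = 70,254,592 GiB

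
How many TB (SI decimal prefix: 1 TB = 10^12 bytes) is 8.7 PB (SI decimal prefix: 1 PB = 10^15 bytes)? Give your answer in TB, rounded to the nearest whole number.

8,700 TB

8.7 PB = 8.7 × 10^15 bytes = 8,700,000,000,000,000 bytes
1 TB = 1,000,000,000,000 bytes
8,700,000,000,000,000 / 1,000,000,000,000 = 8,700 TB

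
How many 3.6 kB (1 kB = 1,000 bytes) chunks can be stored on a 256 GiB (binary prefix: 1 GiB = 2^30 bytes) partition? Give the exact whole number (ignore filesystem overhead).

Capacity: 256 GiB = 274,877,906,944 bytes
Per item: 3.6 kB = 3,600 bytes
⌊274,877,906,944 / 3,600⌋ = 76,354,974

76,354,974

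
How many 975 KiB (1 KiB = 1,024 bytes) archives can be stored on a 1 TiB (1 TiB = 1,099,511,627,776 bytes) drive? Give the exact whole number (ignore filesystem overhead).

1,101,273

Capacity: 1 TiB = 1,099,511,627,776 bytes
Per item: 975 KiB = 998,400 bytes
⌊1,099,511,627,776 / 998,400⌋ = 1,101,273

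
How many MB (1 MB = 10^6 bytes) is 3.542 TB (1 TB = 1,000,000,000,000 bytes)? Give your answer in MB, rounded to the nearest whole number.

3,542,000 MB

3.542 TB = 3.542 × 10^12 bytes = 3,542,000,000,000 bytes
1 MB = 1,000,000 bytes
3,542,000,000,000 / 1,000,000 = 3,542,000 MB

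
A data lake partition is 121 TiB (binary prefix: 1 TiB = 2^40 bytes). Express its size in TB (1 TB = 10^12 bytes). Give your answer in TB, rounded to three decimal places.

133.041 TB

121 TiB × 1,099,511,627,776 bytes/TiB = 133,040,906,960,896 bytes
1 TB = 10^12 bytes = 1,000,000,000,000 bytes
133,040,906,960,896 / 1,000,000,000,000 = 133.041 TB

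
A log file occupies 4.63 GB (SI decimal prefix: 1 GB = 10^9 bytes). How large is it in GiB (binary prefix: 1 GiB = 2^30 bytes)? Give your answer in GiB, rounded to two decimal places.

4.63 GB = 4.63 × 10^9 bytes = 4,630,000,000 bytes
1 GiB = 1,073,741,824 bytes
4,630,000,000 / 1,073,741,824 = 4.31 GiB

4.31 GiB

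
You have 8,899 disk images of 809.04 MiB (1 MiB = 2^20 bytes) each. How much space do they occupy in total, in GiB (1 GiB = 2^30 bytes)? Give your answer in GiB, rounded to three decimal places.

7,030.905 GiB

Total = 8,899 × 809.04 MiB = 7199646.96 MiB
= 7199646.96 × 1,048,576 bytes = 7,549,377,010,728.96 bytes
1 GiB = 1,073,741,824 bytes
7,549,377,010,728.96 / 1,073,741,824 = 7,030.905 GiB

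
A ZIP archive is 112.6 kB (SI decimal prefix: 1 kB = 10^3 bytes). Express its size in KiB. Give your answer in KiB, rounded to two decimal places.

112.6 kB = 112.6 × 10^3 bytes = 112,600 bytes
1 KiB = 1,024 bytes
112,600 / 1,024 = 109.96 KiB

109.96 KiB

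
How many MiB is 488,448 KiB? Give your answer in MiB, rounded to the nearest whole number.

488,448 KiB = 488,448 × 2^10 bytes = 500,170,752 bytes
1 MiB = 2^20 bytes = 1,048,576 bytes
500,170,752 / 1,048,576 = 477 MiB

477 MiB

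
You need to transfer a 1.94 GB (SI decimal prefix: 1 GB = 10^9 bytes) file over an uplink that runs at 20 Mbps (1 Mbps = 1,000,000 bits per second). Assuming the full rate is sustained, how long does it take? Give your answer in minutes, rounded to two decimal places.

1.94 GB = 1,940,000,000 bytes = 15,520,000,000 bits
20 Mbps = 20,000,000 bits/s
time = 15,520,000,000 / 20,000,000 = 776.000 s
776.000 s / 60 = 12.93 minutes

12.93 minutes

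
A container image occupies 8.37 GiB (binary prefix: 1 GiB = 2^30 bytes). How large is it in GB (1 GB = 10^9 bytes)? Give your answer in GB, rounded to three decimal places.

8.987 GB

8.37 GiB × 1,073,741,824 bytes/GiB = 8,987,219,066.88 bytes
1 GB = 1,000,000,000 bytes
8,987,219,066.88 / 1,000,000,000 = 8.987 GB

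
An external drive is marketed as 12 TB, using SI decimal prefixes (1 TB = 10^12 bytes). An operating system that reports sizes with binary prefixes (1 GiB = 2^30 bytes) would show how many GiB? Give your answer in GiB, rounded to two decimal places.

11,175.87 GiB

12 TB = 12 × 10^12 bytes = 12,000,000,000,000 bytes
1 GiB = 2^30 bytes = 1,073,741,824 bytes
12,000,000,000,000 / 1,073,741,824 = 11,175.87 GiB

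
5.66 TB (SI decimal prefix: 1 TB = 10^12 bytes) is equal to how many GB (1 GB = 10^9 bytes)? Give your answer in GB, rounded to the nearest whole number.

5.66 TB × 1,000,000,000,000 bytes/TB = 5,660,000,000,000 bytes
1 GB = 10^9 bytes = 1,000,000,000 bytes
5,660,000,000,000 / 1,000,000,000 = 5,660 GB

5,660 GB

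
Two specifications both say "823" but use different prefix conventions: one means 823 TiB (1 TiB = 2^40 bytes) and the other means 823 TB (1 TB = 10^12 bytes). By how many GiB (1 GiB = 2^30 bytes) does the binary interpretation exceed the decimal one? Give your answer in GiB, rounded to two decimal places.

76,273.52 GiB

823 TiB = 823 × 1,099,511,627,776 = 904,898,069,659,648 bytes
823 TB = 823 × 1,000,000,000,000 = 823,000,000,000,000 bytes
difference = 81,898,069,659,648 bytes
81,898,069,659,648 / 1,073,741,824 = 76,273.52 GiB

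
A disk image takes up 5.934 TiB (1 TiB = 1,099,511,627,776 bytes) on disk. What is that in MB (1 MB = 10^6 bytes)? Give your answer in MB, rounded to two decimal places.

5.934 TiB = 5.934 × 2^40 bytes = 6,524,501,999,222.784 bytes
1 MB = 10^6 bytes = 1,000,000 bytes
6,524,501,999,222.784 / 1,000,000 = 6,524,502.00 MB

6,524,502.00 MB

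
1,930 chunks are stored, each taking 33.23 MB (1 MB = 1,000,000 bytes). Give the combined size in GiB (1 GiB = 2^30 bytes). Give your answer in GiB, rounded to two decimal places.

59.73 GiB

Total = 1,930 × 33.23 MB = 64133.9 MB
= 64133.9 × 1,000,000 bytes = 64,133,900,000 bytes
1 GiB = 1,073,741,824 bytes
64,133,900,000 / 1,073,741,824 = 59.73 GiB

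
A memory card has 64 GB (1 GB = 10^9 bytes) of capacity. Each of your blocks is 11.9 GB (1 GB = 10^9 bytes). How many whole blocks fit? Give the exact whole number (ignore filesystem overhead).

5

Capacity: 64 GB = 64,000,000,000 bytes
Per item: 11.9 GB = 11,900,000,000 bytes
⌊64,000,000,000 / 11,900,000,000⌋ = 5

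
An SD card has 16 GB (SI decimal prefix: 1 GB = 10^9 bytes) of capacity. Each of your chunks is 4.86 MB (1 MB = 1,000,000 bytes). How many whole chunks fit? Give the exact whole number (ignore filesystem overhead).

Capacity: 16 GB = 16,000,000,000 bytes
Per item: 4.86 MB = 4,860,000 bytes
⌊16,000,000,000 / 4,860,000⌋ = 3,292

3,292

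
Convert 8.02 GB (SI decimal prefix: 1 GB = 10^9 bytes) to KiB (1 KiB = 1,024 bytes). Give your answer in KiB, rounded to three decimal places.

8.02 GB × 1,000,000,000 bytes/GB = 8,020,000,000 bytes
1 KiB = 1,024 bytes
8,020,000,000 / 1,024 = 7,832,031.250 KiB

7,832,031.250 KiB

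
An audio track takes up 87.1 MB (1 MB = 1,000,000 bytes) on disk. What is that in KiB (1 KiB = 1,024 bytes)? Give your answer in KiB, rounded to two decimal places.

87.1 MB × 1,000,000 bytes/MB = 87,100,000 bytes
1 KiB = 2^10 bytes = 1,024 bytes
87,100,000 / 1,024 = 85,058.59 KiB

85,058.59 KiB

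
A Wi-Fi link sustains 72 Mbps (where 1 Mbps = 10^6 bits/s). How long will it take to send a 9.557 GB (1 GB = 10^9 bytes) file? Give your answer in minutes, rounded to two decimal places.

17.70 minutes

9.557 GB = 9,557,000,000 bytes = 76,456,000,000 bits
72 Mbps = 72,000,000 bits/s
time = 76,456,000,000 / 72,000,000 = 1,061.889 s
1,061.889 s / 60 = 17.70 minutes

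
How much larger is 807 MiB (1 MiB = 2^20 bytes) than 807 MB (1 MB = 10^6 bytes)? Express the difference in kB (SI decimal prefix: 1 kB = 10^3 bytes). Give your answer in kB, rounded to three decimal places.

39,200.832 kB

807 MiB = 807 × 1,048,576 = 846,200,832 bytes
807 MB = 807 × 1,000,000 = 807,000,000 bytes
difference = 39,200,832 bytes
39,200,832 / 1,000 = 39,200.832 kB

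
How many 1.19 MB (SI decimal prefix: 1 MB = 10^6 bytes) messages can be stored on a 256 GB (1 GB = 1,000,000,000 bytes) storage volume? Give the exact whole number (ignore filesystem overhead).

Capacity: 256 GB = 256,000,000,000 bytes
Per item: 1.19 MB = 1,190,000 bytes
⌊256,000,000,000 / 1,190,000⌋ = 215,126

215,126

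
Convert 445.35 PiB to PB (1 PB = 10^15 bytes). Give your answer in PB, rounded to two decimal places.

501.42 PB

445.35 PiB × 1,125,899,906,842,624 bytes/PiB = 501,419,523,512,362,598.4 bytes
1 PB = 1,000,000,000,000,000 bytes
501,419,523,512,362,598.4 / 1,000,000,000,000,000 = 501.42 PB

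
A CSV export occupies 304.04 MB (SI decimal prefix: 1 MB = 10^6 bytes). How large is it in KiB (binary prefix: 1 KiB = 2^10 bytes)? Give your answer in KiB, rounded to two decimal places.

296,914.06 KiB

304.04 MB × 1,000,000 bytes/MB = 304,040,000 bytes
1 KiB = 1,024 bytes
304,040,000 / 1,024 = 296,914.06 KiB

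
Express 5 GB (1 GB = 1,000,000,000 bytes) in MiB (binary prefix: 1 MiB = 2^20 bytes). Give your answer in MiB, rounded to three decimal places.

4,768.372 MiB

5 GB × 1,000,000,000 bytes/GB = 5,000,000,000 bytes
1 MiB = 2^20 bytes = 1,048,576 bytes
5,000,000,000 / 1,048,576 = 4,768.372 MiB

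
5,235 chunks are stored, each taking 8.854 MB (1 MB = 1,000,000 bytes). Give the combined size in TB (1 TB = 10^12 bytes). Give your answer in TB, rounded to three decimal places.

0.046 TB

Total = 5,235 × 8.854 MB = 46350.69 MB
= 46350.69 × 1,000,000 bytes = 46,350,690,000 bytes
1 TB = 1,000,000,000,000 bytes
46,350,690,000 / 1,000,000,000,000 = 0.046 TB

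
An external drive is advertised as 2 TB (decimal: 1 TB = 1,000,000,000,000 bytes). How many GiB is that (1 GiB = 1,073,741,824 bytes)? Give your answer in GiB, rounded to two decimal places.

2 TB = 2 × 10^12 bytes = 2,000,000,000,000 bytes
1 GiB = 1,073,741,824 bytes
2,000,000,000,000 / 1,073,741,824 = 1,862.65 GiB

1,862.65 GiB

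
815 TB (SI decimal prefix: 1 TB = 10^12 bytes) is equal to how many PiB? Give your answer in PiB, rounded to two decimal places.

0.72 PiB

815 TB = 815 × 10^12 bytes = 815,000,000,000,000 bytes
1 PiB = 1,125,899,906,842,624 bytes
815,000,000,000,000 / 1,125,899,906,842,624 = 0.72 PiB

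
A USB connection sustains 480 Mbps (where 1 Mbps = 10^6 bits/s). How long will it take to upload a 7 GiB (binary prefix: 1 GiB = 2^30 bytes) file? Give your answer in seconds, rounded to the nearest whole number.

7 GiB = 7,516,192,768 bytes = 60,129,542,144 bits
480 Mbps = 480,000,000 bits/s
time = 60,129,542,144 / 480,000,000 = 125 s

125 seconds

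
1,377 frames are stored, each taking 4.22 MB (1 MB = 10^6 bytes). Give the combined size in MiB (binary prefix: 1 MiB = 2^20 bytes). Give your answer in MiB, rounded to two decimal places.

Total = 1,377 × 4.22 MB = 5810.94 MB
= 5810.94 × 1,000,000 bytes = 5,810,940,000 bytes
1 MiB = 1,048,576 bytes
5,810,940,000 / 1,048,576 = 5,541.74 MiB

5,541.74 MiB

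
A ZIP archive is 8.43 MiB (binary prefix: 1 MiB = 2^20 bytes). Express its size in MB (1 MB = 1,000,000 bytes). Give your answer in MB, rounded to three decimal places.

8.43 MiB × 1,048,576 bytes/MiB = 8,839,495.68 bytes
1 MB = 10^6 bytes = 1,000,000 bytes
8,839,495.68 / 1,000,000 = 8.839 MB

8.839 MB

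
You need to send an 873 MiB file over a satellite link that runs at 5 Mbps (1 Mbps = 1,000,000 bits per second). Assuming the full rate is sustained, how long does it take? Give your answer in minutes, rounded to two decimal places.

873 MiB = 915,406,848 bytes = 7,323,254,784 bits
5 Mbps = 5,000,000 bits/s
time = 7,323,254,784 / 5,000,000 = 1,464.651 s
1,464.651 s / 60 = 24.41 minutes

24.41 minutes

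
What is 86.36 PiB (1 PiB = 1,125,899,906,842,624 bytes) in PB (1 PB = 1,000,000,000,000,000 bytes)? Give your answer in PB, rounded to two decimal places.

86.36 PiB = 86.36 × 2^50 bytes = 97,232,715,954,929,008.64 bytes
1 PB = 1,000,000,000,000,000 bytes
97,232,715,954,929,008.64 / 1,000,000,000,000,000 = 97.23 PB

97.23 PB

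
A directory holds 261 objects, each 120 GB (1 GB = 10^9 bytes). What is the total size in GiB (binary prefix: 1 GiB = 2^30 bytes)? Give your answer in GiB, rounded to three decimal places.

Total = 261 × 120 GB = 31,320 GB
= 31,320 × 1,000,000,000 bytes = 31,320,000,000,000 bytes
1 GiB = 1,073,741,824 bytes
31,320,000,000,000 / 1,073,741,824 = 29,169.023 GiB

29,169.023 GiB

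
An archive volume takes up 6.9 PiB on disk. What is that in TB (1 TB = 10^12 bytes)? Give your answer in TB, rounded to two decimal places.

6.9 PiB = 6.9 × 2^50 bytes = 7,768,709,357,214,105.6 bytes
1 TB = 10^12 bytes = 1,000,000,000,000 bytes
7,768,709,357,214,105.6 / 1,000,000,000,000 = 7,768.71 TB

7,768.71 TB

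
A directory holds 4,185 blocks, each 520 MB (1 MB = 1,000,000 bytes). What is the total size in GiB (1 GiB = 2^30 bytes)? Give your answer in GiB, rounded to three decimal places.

2,026.744 GiB

Total = 4,185 × 520 MB = 2,176,200 MB
= 2,176,200 × 1,000,000 bytes = 2,176,200,000,000 bytes
1 GiB = 1,073,741,824 bytes
2,176,200,000,000 / 1,073,741,824 = 2,026.744 GiB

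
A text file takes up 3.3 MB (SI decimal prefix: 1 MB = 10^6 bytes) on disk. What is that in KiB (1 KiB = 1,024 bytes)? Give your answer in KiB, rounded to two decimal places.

3,222.66 KiB

3.3 MB = 3.3 × 10^6 bytes = 3,300,000 bytes
1 KiB = 2^10 bytes = 1,024 bytes
3,300,000 / 1,024 = 3,222.66 KiB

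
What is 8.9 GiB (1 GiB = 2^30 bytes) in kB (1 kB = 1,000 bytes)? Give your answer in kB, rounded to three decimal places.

9,556,302.234 kB

8.9 GiB × 1,073,741,824 bytes/GiB = 9,556,302,233.6 bytes
1 kB = 10^3 bytes = 1,000 bytes
9,556,302,233.6 / 1,000 = 9,556,302.234 kB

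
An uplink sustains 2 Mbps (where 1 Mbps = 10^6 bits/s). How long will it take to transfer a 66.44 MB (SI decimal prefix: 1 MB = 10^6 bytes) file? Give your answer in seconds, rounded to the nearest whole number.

266 seconds

66.44 MB = 66,440,000 bytes = 531,520,000 bits
2 Mbps = 2,000,000 bits/s
time = 531,520,000 / 2,000,000 = 266 s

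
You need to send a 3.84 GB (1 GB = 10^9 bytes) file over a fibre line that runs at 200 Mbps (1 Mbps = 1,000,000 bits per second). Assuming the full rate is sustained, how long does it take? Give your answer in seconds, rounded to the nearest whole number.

3.84 GB = 3,840,000,000 bytes = 30,720,000,000 bits
200 Mbps = 200,000,000 bits/s
time = 30,720,000,000 / 200,000,000 = 154 s

154 seconds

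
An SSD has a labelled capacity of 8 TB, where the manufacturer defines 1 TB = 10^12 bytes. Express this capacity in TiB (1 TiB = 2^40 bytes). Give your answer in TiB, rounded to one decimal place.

7.3 TiB

8 TB = 8 × 10^12 bytes = 8,000,000,000,000 bytes
1 TiB = 2^40 bytes = 1,099,511,627,776 bytes
8,000,000,000,000 / 1,099,511,627,776 = 7.3 TiB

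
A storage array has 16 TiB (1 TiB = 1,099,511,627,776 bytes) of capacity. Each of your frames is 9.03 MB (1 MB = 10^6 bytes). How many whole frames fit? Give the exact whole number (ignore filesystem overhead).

Capacity: 16 TiB = 17,592,186,044,416 bytes
Per item: 9.03 MB = 9,030,000 bytes
⌊17,592,186,044,416 / 9,030,000⌋ = 1,948,193

1,948,193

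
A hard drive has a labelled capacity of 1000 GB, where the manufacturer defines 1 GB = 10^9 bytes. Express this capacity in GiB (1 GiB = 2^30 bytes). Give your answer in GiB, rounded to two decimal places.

931.32 GiB

1000 GB × 1,000,000,000 bytes/GB = 1,000,000,000,000 bytes
1 GiB = 1,073,741,824 bytes
1,000,000,000,000 / 1,073,741,824 = 931.32 GiB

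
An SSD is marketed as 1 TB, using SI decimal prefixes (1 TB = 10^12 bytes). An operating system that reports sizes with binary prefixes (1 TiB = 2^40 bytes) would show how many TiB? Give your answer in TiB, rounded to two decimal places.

1 TB = 1 × 10^12 bytes = 1,000,000,000,000 bytes
1 TiB = 2^40 bytes = 1,099,511,627,776 bytes
1,000,000,000,000 / 1,099,511,627,776 = 0.91 TiB

0.91 TiB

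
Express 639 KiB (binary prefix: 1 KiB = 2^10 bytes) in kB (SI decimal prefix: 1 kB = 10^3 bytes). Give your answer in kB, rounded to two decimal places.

639 KiB = 639 × 2^10 bytes = 654,336 bytes
1 kB = 1,000 bytes
654,336 / 1,000 = 654.34 kB

654.34 kB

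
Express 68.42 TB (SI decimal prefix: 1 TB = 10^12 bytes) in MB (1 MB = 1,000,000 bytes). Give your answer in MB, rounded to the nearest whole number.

68,420,000 MB

68.42 TB × 1,000,000,000,000 bytes/TB = 68,420,000,000,000 bytes
1 MB = 10^6 bytes = 1,000,000 bytes
68,420,000,000,000 / 1,000,000 = 68,420,000 MB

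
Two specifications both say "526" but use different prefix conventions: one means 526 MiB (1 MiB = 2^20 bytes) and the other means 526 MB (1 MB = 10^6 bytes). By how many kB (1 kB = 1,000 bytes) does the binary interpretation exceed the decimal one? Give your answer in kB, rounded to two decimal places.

526 MiB = 526 × 1,048,576 = 551,550,976 bytes
526 MB = 526 × 1,000,000 = 526,000,000 bytes
difference = 25,550,976 bytes
25,550,976 / 1,000 = 25,550.98 kB

25,550.98 kB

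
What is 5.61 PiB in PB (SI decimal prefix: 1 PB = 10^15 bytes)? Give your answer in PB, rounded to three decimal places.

5.61 PiB = 5.61 × 2^50 bytes = 6,316,298,477,387,120.64 bytes
1 PB = 1,000,000,000,000,000 bytes
6,316,298,477,387,120.64 / 1,000,000,000,000,000 = 6.316 PB

6.316 PB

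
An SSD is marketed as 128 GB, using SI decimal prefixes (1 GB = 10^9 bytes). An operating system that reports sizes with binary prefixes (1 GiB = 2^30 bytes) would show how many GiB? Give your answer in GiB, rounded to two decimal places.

119.21 GiB

128 GB = 128 × 10^9 bytes = 128,000,000,000 bytes
1 GiB = 2^30 bytes = 1,073,741,824 bytes
128,000,000,000 / 1,073,741,824 = 119.21 GiB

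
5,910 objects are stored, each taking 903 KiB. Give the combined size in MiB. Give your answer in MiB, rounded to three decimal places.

Total = 5,910 × 903 KiB = 5,336,730 KiB
= 5,336,730 × 1,024 bytes = 5,464,811,520 bytes
1 MiB = 1,048,576 bytes
5,464,811,520 / 1,048,576 = 5,211.650 MiB

5,211.650 MiB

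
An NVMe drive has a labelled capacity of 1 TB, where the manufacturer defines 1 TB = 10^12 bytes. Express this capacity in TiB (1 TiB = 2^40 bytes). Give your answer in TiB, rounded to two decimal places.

0.91 TiB

1 TB × 1,000,000,000,000 bytes/TB = 1,000,000,000,000 bytes
1 TiB = 1,099,511,627,776 bytes
1,000,000,000,000 / 1,099,511,627,776 = 0.91 TiB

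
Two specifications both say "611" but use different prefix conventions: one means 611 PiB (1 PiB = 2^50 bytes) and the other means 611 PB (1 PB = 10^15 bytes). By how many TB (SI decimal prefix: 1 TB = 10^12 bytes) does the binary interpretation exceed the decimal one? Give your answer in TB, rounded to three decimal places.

76,924.843 TB

611 PiB = 611 × 1,125,899,906,842,624 = 687,924,843,080,843,264 bytes
611 PB = 611 × 1,000,000,000,000,000 = 611,000,000,000,000,000 bytes
difference = 76,924,843,080,843,264 bytes
76,924,843,080,843,264 / 1,000,000,000,000 = 76,924.843 TB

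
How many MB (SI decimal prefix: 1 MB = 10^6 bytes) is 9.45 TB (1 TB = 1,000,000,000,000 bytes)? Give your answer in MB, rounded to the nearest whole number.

9.45 TB × 1,000,000,000,000 bytes/TB = 9,450,000,000,000 bytes
1 MB = 10^6 bytes = 1,000,000 bytes
9,450,000,000,000 / 1,000,000 = 9,450,000 MB

9,450,000 MB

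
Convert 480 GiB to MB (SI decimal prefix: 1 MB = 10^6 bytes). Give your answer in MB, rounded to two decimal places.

515,396.08 MB

480 GiB = 480 × 2^30 bytes = 515,396,075,520 bytes
1 MB = 10^6 bytes = 1,000,000 bytes
515,396,075,520 / 1,000,000 = 515,396.08 MB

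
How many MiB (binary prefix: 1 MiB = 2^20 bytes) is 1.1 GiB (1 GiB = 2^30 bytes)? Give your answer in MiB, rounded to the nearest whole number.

1.1 GiB × 1,073,741,824 bytes/GiB = 1,181,116,006.4 bytes
1 MiB = 1,048,576 bytes
1,181,116,006.4 / 1,048,576 = 1,126 MiB

1,126 MiB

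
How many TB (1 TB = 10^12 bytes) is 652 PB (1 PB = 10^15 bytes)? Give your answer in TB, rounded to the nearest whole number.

652 PB × 1,000,000,000,000,000 bytes/PB = 652,000,000,000,000,000 bytes
1 TB = 10^12 bytes = 1,000,000,000,000 bytes
652,000,000,000,000,000 / 1,000,000,000,000 = 652,000 TB

652,000 TB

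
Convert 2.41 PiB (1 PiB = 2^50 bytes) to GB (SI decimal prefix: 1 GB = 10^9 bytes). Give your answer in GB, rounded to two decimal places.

2.41 PiB = 2.41 × 2^50 bytes = 2,713,418,775,490,723.84 bytes
1 GB = 10^9 bytes = 1,000,000,000 bytes
2,713,418,775,490,723.84 / 1,000,000,000 = 2,713,418.78 GB

2,713,418.78 GB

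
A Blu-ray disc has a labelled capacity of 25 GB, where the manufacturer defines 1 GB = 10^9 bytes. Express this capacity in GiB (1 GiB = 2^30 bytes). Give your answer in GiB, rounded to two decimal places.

25 GB = 25 × 10^9 bytes = 25,000,000,000 bytes
1 GiB = 1,073,741,824 bytes
25,000,000,000 / 1,073,741,824 = 23.28 GiB

23.28 GiB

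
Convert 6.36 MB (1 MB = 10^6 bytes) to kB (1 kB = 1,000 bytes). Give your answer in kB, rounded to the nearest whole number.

6,360 kB

6.36 MB = 6.36 × 10^6 bytes = 6,360,000 bytes
1 kB = 1,000 bytes
6,360,000 / 1,000 = 6,360 kB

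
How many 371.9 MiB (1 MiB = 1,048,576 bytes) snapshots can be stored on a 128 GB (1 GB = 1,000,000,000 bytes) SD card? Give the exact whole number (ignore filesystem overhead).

328

Capacity: 128 GB = 128,000,000,000 bytes
Per item: 371.9 MiB = 389,965,414.4 bytes
⌊128,000,000,000 / 389,965,414.4⌋ = 328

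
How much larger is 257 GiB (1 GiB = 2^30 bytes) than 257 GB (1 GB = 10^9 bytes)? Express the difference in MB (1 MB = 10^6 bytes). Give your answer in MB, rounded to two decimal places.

257 GiB = 257 × 1,073,741,824 = 275,951,648,768 bytes
257 GB = 257 × 1,000,000,000 = 257,000,000,000 bytes
difference = 18,951,648,768 bytes
18,951,648,768 / 1,000,000 = 18,951.65 MB

18,951.65 MB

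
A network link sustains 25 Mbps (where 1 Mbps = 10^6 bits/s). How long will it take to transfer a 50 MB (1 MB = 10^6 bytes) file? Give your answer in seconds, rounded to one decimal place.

16.0 seconds

50 MB = 50,000,000 bytes = 400,000,000 bits
25 Mbps = 25,000,000 bits/s
time = 400,000,000 / 25,000,000 = 16.0 s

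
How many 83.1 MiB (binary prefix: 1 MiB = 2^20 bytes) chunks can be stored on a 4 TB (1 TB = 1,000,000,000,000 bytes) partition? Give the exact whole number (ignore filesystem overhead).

Capacity: 4 TB = 4,000,000,000,000 bytes
Per item: 83.1 MiB = 87,136,665.6 bytes
⌊4,000,000,000,000 / 87,136,665.6⌋ = 45,904

45,904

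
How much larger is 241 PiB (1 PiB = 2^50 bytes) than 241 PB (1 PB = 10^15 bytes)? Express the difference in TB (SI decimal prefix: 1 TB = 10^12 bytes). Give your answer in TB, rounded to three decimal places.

241 PiB = 241 × 1,125,899,906,842,624 = 271,341,877,549,072,384 bytes
241 PB = 241 × 1,000,000,000,000,000 = 241,000,000,000,000,000 bytes
difference = 30,341,877,549,072,384 bytes
30,341,877,549,072,384 / 1,000,000,000,000 = 30,341.878 TB

30,341.878 TB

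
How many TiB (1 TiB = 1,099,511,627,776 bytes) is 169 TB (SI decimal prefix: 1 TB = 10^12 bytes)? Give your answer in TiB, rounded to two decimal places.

169 TB × 1,000,000,000,000 bytes/TB = 169,000,000,000,000 bytes
1 TiB = 2^40 bytes = 1,099,511,627,776 bytes
169,000,000,000,000 / 1,099,511,627,776 = 153.70 TiB

153.70 TiB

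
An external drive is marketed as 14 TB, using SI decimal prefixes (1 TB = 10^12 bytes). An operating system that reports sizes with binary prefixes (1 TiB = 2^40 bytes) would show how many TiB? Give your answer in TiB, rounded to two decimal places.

14 TB = 14 × 10^12 bytes = 14,000,000,000,000 bytes
1 TiB = 1,099,511,627,776 bytes
14,000,000,000,000 / 1,099,511,627,776 = 12.73 TiB

12.73 TiB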